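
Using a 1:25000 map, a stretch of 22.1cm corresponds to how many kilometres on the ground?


Real distance = map distance × scale
= 22.1cm × 25000
= 552500 cm = 5525.0 m
= 5.525 km

5.525 km


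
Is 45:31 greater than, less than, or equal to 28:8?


45/31 = 1.4516
28/8 = 3.5000
1.4516 < 3.5000, so 45:31 is less
= less than

less than


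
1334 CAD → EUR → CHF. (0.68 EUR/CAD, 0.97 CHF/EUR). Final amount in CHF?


Step 1: 1334 CAD × 0.68 = 907.12 EUR
Step 2: 907.12 EUR × 0.97 = 879.91 CHF
Implied rate CAD→CHF = 0.68 × 0.97 = 0.6596
= 879.91 CHF

879.91 CHF


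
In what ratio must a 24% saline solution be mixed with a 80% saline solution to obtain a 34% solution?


Let x parts of 24% mix with y parts of 80%.
24x + 80y = 34(x + y)
24x + 80y = 34x + 34y
x(24 - 34) = y(34 - 80)
x/y = (80 - 34)/(34 - 24) = 46/10
Simplify: 23:5
= 23:5

23:5


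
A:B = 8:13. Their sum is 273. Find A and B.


Let A = 8k, B = 13k.
8k + 13k = 273
21k = 273 → k = 273/21 = 13
A = 8×13 = 104, B = 13×13 = 169
= A = 104, B = 169

A = 104, B = 169


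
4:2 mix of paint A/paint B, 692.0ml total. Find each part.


Total parts = 4 + 2 = 6
paint A: 692.0 × 4/6 = 461.3ml
paint B: 692.0 × 2/6 = 230.7ml
= 461.3ml and 230.7ml

461.3ml and 230.7ml


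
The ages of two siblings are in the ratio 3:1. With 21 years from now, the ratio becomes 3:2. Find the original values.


Let A = 3k, B = 1k.
(3k + 21) / (1k + 21) = 3/2
Cross-multiply: 2(3k + 21) = 3(1k + 21)
6k + 42 = 3k + 63
6k - 3k = 63 - 42
3k = 21
k = 21/3 = 7
A = 3×7 = 21, B = 1×7 = 7
= A = 21, B = 7

A = 21, B = 7


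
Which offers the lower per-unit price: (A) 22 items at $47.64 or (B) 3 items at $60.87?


Deal A: $47.64/22 = $2.1655/unit
Deal B: $60.87/3 = $20.2900/unit
A is cheaper per unit
= Deal A

Deal A


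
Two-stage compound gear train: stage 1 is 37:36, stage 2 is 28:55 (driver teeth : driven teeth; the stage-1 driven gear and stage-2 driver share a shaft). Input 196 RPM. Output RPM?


Stage 1: RPM_B = RPM_A × t_A/t_B = 196 × 37/36 = 7252/36 ≈ 201.44
B and C share a shaft → RPM_C = RPM_B
Stage 2: RPM_D = RPM_C × t_C/t_D = RPM_A × (t_A×t_C)/(t_B×t_D)
Overall ratio = (37×28)/(36×55) = 1036/1980
RPM_D = 196 × 1036/1980 = 203056/1980
≈ 102.55 RPM

102.55 RPM


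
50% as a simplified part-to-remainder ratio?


50% means 50 parts out of 100; remainder = 50
Part : remainder = 50:50
GCD = 50
= 1:1

1:1


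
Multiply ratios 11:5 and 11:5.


Compound ratio = (11×11) : (5×5)
= 121:25
GCD = 1
= 121:25

121:25


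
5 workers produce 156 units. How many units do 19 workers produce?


Direct proportion: y/x = constant
k = 156/5 = 31.2000
y₂ = k × 19 = 156 × 19 / 5 = 2964/5
= 592.80

592.80


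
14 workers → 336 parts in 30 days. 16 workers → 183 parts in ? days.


Days ∝ work / workers, so d₂ = d₁ × (m₁/m₂) × (w₂/w₁)
Workers factor (inverse): 14/16 = 0.8750
Work factor (direct): 183/336 ≈ 0.5446
d₂ = 30 × 14/16 × 183/336 = (30 × 14 × 183) / (16 × 336) = 76860/5376
≈ 14.30 days

14.30 days


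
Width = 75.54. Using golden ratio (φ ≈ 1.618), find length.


φ = (1 + √5) / 2 ≈ 1.618
Length = width × φ = 75.54 × 1.618 = 122.22372
≈ 122.22

122.22


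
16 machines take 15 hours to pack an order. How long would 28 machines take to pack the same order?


Inverse proportion: x × y = constant
k = 16 × 15 = 240
y₂ = k / 28 = 240 / 28
= 8.57

8.57


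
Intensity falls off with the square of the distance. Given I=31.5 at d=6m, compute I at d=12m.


I₁d₁² = I₂d₂²
I₂ = I₁ × (d₁/d₂)²
= 31.5 × (6/12)²
= 31.5 × 36/144
= 1134/144
= 7.8750

7.8750


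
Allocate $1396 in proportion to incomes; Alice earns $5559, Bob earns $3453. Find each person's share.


Total income = 5559 + 3453 = $9012
Alice: $1396 × 5559/9012 = $861.11
Bob: $1396 × 3453/9012 = $534.89
= Alice: $861.11, Bob: $534.89

Alice: $861.11, Bob: $534.89


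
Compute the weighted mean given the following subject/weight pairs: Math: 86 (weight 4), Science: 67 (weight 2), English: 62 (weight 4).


Numerator = 86×4 + 67×2 + 62×4
= 344 + 134 + 248
= 726
Total weight = 10
Weighted avg = 726/10
= 72.60

72.60


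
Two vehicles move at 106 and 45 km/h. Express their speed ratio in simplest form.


Ratio = 106:45
GCD = 1
Simplified = 106:45
Time ratio (same distance) = 45:106
Speed ratio = 106:45

106:45


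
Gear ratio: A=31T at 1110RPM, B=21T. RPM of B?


Gear ratio = 31:21 = 31:21
RPM_B = RPM_A × (teeth_A / teeth_B)
= 1110 × (31/21)
= 1638.6 RPM

1638.6 RPM


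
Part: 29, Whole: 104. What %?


Percentage = (part / whole) × 100
= (29 / 104) × 100
≈ 27.88%

27.88%


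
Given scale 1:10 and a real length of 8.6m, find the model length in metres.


Model size = real / scale
= 8.6 / 10
= 0.8600 m

0.8600 m


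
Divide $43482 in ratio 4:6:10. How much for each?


Total parts = 4 + 6 + 10 = 20
Part 1: 43482 × 4/20 = 8696.40
Part 2: 43482 × 6/20 = 13044.60
Part 3: 43482 × 10/20 = 21741.00
= Part 1: $8696.40, Part 2: $13044.60, Part 3: $21741.00

Part 1: $8696.40, Part 2: $13044.60, Part 3: $21741.00


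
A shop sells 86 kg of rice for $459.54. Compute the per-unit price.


Unit rate = total / quantity
= 459.54 / 86
= $5.34 per unit

$5.34 per unit


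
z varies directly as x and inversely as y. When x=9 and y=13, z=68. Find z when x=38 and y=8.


z = k·x/y
Solve for k using the known point: k = z·y/x = 68×13/9 = 884/9 ≈ 98.2222
Now evaluate at x=38, y=8:
z = k × 38 / 8 = (884 × 38) / (9 × 8) = 33592/72
≈ 466.5556

466.5556


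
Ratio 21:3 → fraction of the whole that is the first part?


Total parts = 21 + 3 = 24
First part: 21/24 = 7/8
= 7/8

7/8


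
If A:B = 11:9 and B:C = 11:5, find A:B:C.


Match B: multiply A:B by 11 → 121:99
Multiply B:C by 9 → 99:45
Combined: 121:99:45
GCD = 1
= 121:99:45

121:99:45


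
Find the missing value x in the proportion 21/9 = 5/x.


Cross multiply: 21 × x = 9 × 5
21x = 45
x = 45 / 21
= 2.14

2.14


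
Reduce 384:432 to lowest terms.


GCD(384, 432) = 48
384/48 : 432/48
= 8:9

8:9


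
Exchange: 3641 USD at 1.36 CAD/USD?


Amount × rate = 3641 × 1.36
= 4951.76 CAD

4951.76 CAD


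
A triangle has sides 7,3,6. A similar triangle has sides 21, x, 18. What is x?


Scale factor = 21/7 = 3
Missing side = 3 × 3
= 9.0

9.0


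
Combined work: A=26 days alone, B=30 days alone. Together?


Rate of A = 1/26 per day
Rate of B = 1/30 per day
Combined rate = 1/26 + 1/30 = 56/780 ≈ 0.0718 per day
Days = 1 / combined rate = 780/56
≈ 13.93 days

13.93 days


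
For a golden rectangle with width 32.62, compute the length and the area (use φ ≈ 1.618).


φ = (1 + √5) / 2 ≈ 1.618
Length = width × φ = 32.62 × 1.618 = 52.77916
≈ 52.78
Area = width × length = 32.62 × 52.77916 = 1721.6561992 ≈ 1721.66
= Length: 52.78, Area: 1721.66

Length: 52.78, Area: 1721.66


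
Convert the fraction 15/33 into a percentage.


Percentage = (part / whole) × 100
= (15 / 33) × 100
≈ 45.45%

45.45%


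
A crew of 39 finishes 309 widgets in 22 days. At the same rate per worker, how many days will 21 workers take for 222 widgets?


Days ∝ work / workers, so d₂ = d₁ × (m₁/m₂) × (w₂/w₁)
Workers factor (inverse): 39/21 ≈ 1.8571
Work factor (direct): 222/309 ≈ 0.7184
d₂ = 22 × 39/21 × 222/309 = (22 × 39 × 222) / (21 × 309) = 190476/6489
≈ 29.35 days

29.35 days


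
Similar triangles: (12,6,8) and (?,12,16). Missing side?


Scale factor = 12/6 = 2
Missing side = 12 × 2
= 24.0

24.0


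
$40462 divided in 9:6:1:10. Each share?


Total parts = 9 + 6 + 1 + 10 = 26
Part 1: 40462 × 9/26 = 14006.08
Part 2: 40462 × 6/26 = 9337.38
Part 3: 40462 × 1/26 = 1556.23
Part 4: 40462 × 10/26 = 15562.31
= Part 1: $14006.08, Part 2: $9337.38, Part 3: $1556.23, Part 4: $15562.31

Part 1: $14006.08, Part 2: $9337.38, Part 3: $1556.23, Part 4: $15562.31


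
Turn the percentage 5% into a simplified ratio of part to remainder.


5% means 5 parts out of 100; remainder = 95
Part : remainder = 5:95
GCD = 5
= 1:19

1:19


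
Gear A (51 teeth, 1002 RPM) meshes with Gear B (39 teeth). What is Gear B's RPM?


Gear ratio = 51:39 = 17:13
RPM_B = RPM_A × (teeth_A / teeth_B)
= 1002 × (51/39)
= 1310.3 RPM

1310.3 RPM


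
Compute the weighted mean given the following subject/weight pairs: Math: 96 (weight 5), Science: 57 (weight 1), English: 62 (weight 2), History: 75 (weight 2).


Numerator = 96×5 + 57×1 + 62×2 + 75×2
= 480 + 57 + 124 + 150
= 811
Total weight = 10
Weighted avg = 811/10
= 81.10

81.10


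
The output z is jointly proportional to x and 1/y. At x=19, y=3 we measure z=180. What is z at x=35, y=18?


z = k·x/y
Solve for k using the known point: k = z·y/x = 180×3/19 = 540/19 ≈ 28.4211
Now evaluate at x=35, y=18:
z = k × 35 / 18 = (540 × 35) / (19 × 18) = 18900/342
≈ 55.2632

55.2632


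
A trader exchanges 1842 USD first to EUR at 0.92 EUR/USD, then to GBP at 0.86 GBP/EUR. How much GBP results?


Step 1: 1842 USD × 0.92 = 1694.64 EUR
Step 2: 1694.64 EUR × 0.86 = 1457.39 GBP
Implied rate USD→GBP = 0.92 × 0.86 = 0.7912
= 1457.39 GBP

1457.39 GBP


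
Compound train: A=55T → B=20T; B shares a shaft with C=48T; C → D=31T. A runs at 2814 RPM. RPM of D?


Stage 1: RPM_B = RPM_A × t_A/t_B = 2814 × 55/20 = 154770/20 = 7738.50
B and C share a shaft → RPM_C = RPM_B
Stage 2: RPM_D = RPM_C × t_C/t_D = RPM_A × (t_A×t_C)/(t_B×t_D)
Overall ratio = (55×48)/(20×31) = 2640/620
RPM_D = 2814 × 2640/620 = 7428960/620
≈ 11982.19 RPM

11982.19 RPM


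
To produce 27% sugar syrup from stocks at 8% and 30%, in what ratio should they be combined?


Let x parts of 8% mix with y parts of 30%.
8x + 30y = 27(x + y)
8x + 30y = 27x + 27y
x(8 - 27) = y(27 - 30)
x/y = (30 - 27)/(27 - 8) = 3/19
Simplify: 3:19
= 3:19

3:19


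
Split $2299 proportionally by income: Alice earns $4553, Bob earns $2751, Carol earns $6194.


Total income = 4553 + 2751 + 6194 = $13498
Alice: $2299 × 4553/13498 = $775.47
Bob: $2299 × 2751/13498 = $468.55
Carol: $2299 × 6194/13498 = $1054.97
= Alice: $775.47, Bob: $468.55, Carol: $1054.97

Alice: $775.47, Bob: $468.55, Carol: $1054.97


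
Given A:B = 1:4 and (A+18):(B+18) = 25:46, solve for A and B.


Let A = 1k, B = 4k.
(1k + 18) / (4k + 18) = 25/46
Cross-multiply: 46(1k + 18) = 25(4k + 18)
46k + 828 = 100k + 450
46k - 100k = 450 - 828
-54k = -378
k = -378/-54 = 7
A = 1×7 = 7, B = 4×7 = 28
= A = 7, B = 28

A = 7, B = 28


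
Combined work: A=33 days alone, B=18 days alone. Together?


Rate of A = 1/33 per day
Rate of B = 1/18 per day
Combined rate = 1/33 + 1/18 = 51/594 ≈ 0.0859 per day
Days = 1 / combined rate = 594/51
≈ 11.65 days

11.65 days


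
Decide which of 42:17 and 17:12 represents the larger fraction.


42/17 = 2.4706
17/12 = 1.4167
2.4706 > 1.4167, so 42:17 is greater
= 42:17

42:17


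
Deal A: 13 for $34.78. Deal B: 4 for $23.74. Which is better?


Deal A: $34.78/13 = $2.6754/unit
Deal B: $23.74/4 = $5.9350/unit
A is cheaper per unit
= Deal A

Deal A


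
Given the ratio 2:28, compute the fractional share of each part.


Total parts = 2 + 28 = 30
First part: 2/30 = 1/15
Second part: 28/30 = 14/15
= 1/15 and 14/15

1/15 and 14/15


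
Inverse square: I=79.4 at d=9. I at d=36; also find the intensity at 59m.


I₁d₁² = I₂d₂²
I at 36m = 79.4 × (9/36)² = 79.4 × 81/1296 = 6431.4/1296 = 4.9625
I at 59m = 79.4 × (9/59)² = 79.4 × 81/3481 = 6431.4/3481 ≈ 1.8476
= 4.9625 and 1.8476

4.9625 and 1.8476


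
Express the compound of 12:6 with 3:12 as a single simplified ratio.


Compound ratio = (12×3) : (6×12)
= 36:72
GCD = 36
= 1:2

1:2


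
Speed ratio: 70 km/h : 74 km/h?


Ratio = 70:74
GCD = 2
Simplified = 35:37
Time ratio (same distance) = 37:35
Speed ratio = 35:37

35:37


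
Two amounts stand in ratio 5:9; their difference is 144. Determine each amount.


Let A = 5k, B = 9k.
9k - 5k = 144
4k = 144 → k = 144/4 = 36
A = 5×36 = 180, B = 9×36 = 324
= A = 180, B = 324

A = 180, B = 324


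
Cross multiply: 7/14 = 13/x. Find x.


Cross multiply: 7 × x = 14 × 13
7x = 182
x = 182 / 7
= 26.00

26.00


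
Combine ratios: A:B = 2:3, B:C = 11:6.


Match B: multiply A:B by 11 → 22:33
Multiply B:C by 3 → 33:18
Combined: 22:33:18
GCD = 1
= 22:33:18

22:33:18


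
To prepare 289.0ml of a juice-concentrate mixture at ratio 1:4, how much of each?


Total parts = 1 + 4 = 5
juice: 289.0 × 1/5 = 57.8ml
concentrate: 289.0 × 4/5 = 231.2ml
= 57.8ml and 231.2ml

57.8ml and 231.2ml


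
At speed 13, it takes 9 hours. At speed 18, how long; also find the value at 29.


Inverse proportion: x × y = constant
k = 13 × 9 = 117
At x=18: k/18 = 6.50
At x=29: k/29 = 4.03
= 6.50 and 4.03

6.50 and 4.03


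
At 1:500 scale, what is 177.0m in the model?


Model size = real / scale
= 177.0 / 500
= 0.3540 m

0.3540 m


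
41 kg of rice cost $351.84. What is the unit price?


Unit rate = total / quantity
= 351.84 / 41
= $8.58 per unit

$8.58 per unit


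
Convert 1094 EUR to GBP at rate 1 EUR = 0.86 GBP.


Amount × rate = 1094 × 0.86
= 940.84 GBP

940.84 GBP


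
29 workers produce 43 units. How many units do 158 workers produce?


Direct proportion: y/x = constant
k = 43/29 ≈ 1.4828
y₂ = k × 158 = 43 × 158 / 29 = 6794/29
≈ 234.28

234.28


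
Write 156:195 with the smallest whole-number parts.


GCD(156, 195) = 39
156/39 : 195/39
= 4:5

4:5


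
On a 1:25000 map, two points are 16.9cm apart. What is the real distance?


Real distance = map distance × scale
= 16.9cm × 25000
= 422500 cm = 4225.0 m
= 4.225 km

4.225 km


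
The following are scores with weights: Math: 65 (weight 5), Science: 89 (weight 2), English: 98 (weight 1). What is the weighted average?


Numerator = 65×5 + 89×2 + 98×1
= 325 + 178 + 98
= 601
Total weight = 8
Weighted avg = 601/8
= 75.13

75.13


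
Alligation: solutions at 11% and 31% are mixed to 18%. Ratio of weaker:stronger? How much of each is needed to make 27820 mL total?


Let x parts of 11% mix with y parts of 31%.
11x + 31y = 18(x + y)
11x + 31y = 18x + 18y
x(11 - 18) = y(18 - 31)
x/y = (31 - 18)/(18 - 11) = 13/7
Simplify: 13:7
Total parts = 20; one part = 27820/20 = 1391.00 mL
11% solution: 13×1391.00 = 18083.00 mL
31% solution: 7×1391.00 = 9737.00 mL
= ratio 13:7; 18083.00 mL and 9737.00 mL

ratio 13:7; 18083.00 mL and 9737.00 mL


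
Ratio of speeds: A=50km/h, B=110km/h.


Ratio = 50:110
GCD = 10
Simplified = 5:11
Time ratio (same distance) = 11:5
Speed ratio = 5:11

5:11


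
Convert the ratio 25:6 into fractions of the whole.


Total parts = 25 + 6 = 31
First part: 25/31 = 25/31
Second part: 6/31 = 6/31
= 25/31 and 6/31

25/31 and 6/31


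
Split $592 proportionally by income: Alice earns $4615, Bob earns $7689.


Total income = 4615 + 7689 = $12304
Alice: $592 × 4615/12304 = $222.05
Bob: $592 × 7689/12304 = $369.95
= Alice: $222.05, Bob: $369.95

Alice: $222.05, Bob: $369.95


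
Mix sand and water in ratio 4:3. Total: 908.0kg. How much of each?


Total parts = 4 + 3 = 7
sand: 908.0 × 4/7 = 518.9kg
water: 908.0 × 3/7 = 389.1kg
= 518.9kg and 389.1kg

518.9kg and 389.1kg


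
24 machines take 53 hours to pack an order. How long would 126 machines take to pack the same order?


Inverse proportion: x × y = constant
k = 24 × 53 = 1272
y₂ = k / 126 = 1272 / 126
= 10.10

10.10


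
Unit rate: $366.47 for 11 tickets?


Unit rate = total / quantity
= 366.47 / 11
= $33.32 per unit

$33.32 per unit


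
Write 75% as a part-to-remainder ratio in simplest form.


75% means 75 parts out of 100; remainder = 25
Part : remainder = 75:25
GCD = 25
= 3:1

3:1


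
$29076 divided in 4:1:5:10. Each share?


Total parts = 4 + 1 + 5 + 10 = 20
Part 1: 29076 × 4/20 = 5815.20
Part 2: 29076 × 1/20 = 1453.80
Part 3: 29076 × 5/20 = 7269.00
Part 4: 29076 × 10/20 = 14538.00
= Part 1: $5815.20, Part 2: $1453.80, Part 3: $7269.00, Part 4: $14538.00

Part 1: $5815.20, Part 2: $1453.80, Part 3: $7269.00, Part 4: $14538.00


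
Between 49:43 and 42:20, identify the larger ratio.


49/43 = 1.1395
42/20 = 2.1000
1.1395 < 2.1000, so 49:43 is less
= 42:20

42:20


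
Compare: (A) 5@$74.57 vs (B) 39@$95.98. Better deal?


Deal A: $74.57/5 = $14.9140/unit
Deal B: $95.98/39 = $2.4610/unit
B is cheaper per unit
= Deal B

Deal B


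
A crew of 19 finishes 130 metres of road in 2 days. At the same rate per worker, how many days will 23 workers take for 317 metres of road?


Days ∝ work / workers, so d₂ = d₁ × (m₁/m₂) × (w₂/w₁)
Workers factor (inverse): 19/23 ≈ 0.8261
Work factor (direct): 317/130 ≈ 2.4385
d₂ = 2 × 19/23 × 317/130 = (2 × 19 × 317) / (23 × 130) = 12046/2990
≈ 4.03 days

4.03 days


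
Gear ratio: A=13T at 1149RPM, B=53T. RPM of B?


Gear ratio = 13:53 = 13:53
RPM_B = RPM_A × (teeth_A / teeth_B)
= 1149 × (13/53)
= 281.8 RPM

281.8 RPM


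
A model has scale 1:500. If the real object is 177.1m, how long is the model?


Model size = real / scale
= 177.1 / 500
= 0.3542 m

0.3542 m


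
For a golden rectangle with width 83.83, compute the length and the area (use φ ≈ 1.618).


φ = (1 + √5) / 2 ≈ 1.618
Length = width × φ = 83.83 × 1.618 = 135.63694
≈ 135.64
Area = width × length = 83.83 × 135.63694 = 11370.4446802 ≈ 11370.44
= Length: 135.64, Area: 11370.44

Length: 135.64, Area: 11370.44


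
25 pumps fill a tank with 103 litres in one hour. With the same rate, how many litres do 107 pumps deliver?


Direct proportion: y/x = constant
k = 103/25 = 4.1200
y₂ = k × 107 = 103 × 107 / 25 = 11021/25
= 440.84

440.84


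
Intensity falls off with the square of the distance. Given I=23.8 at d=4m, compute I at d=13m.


I₁d₁² = I₂d₂²
I₂ = I₁ × (d₁/d₂)²
= 23.8 × (4/13)²
= 23.8 × 16/169
= 380.8/169
≈ 2.2533

2.2533


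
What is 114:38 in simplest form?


GCD(114, 38) = 38
114/38 : 38/38
= 3:1

3:1


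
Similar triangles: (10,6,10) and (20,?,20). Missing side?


Scale factor = 20/10 = 2
Missing side = 6 × 2
= 12.0

12.0


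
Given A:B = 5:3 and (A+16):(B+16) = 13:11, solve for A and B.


Let A = 5k, B = 3k.
(5k + 16) / (3k + 16) = 13/11
Cross-multiply: 11(5k + 16) = 13(3k + 16)
55k + 176 = 39k + 208
55k - 39k = 208 - 176
16k = 32
k = 32/16 = 2
A = 5×2 = 10, B = 3×2 = 6
= A = 10, B = 6

A = 10, B = 6


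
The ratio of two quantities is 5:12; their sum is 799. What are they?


Let A = 5k, B = 12k.
5k + 12k = 799
17k = 799 → k = 799/17 = 47
A = 5×47 = 235, B = 12×47 = 564
= A = 235, B = 564

A = 235, B = 564


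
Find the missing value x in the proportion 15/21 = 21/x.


Cross multiply: 15 × x = 21 × 21
15x = 441
x = 441 / 15
= 29.40

29.40


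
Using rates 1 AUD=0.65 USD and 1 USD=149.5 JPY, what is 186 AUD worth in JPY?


Step 1: 186 AUD × 0.65 = 120.90 USD
Step 2: 120.90 USD × 149.5 = 18074.55 JPY
Implied rate AUD→JPY = 0.65 × 149.5 = 97.1750
= 18074.55 JPY

18074.55 JPY


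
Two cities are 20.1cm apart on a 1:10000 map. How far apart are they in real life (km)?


Real distance = map distance × scale
= 20.1cm × 10000
= 201000 cm = 2010.0 m
= 2.010 km

2.010 km


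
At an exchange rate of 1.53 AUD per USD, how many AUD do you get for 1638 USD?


Amount × rate = 1638 × 1.53
= 2506.14 AUD

2506.14 AUD


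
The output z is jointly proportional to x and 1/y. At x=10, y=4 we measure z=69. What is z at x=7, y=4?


z = k·x/y
Solve for k using the known point: k = z·y/x = 69×4/10 = 276/10 = 27.6000
Now evaluate at x=7, y=4:
z = k × 7 / 4 = (276 × 7) / (10 × 4) = 1932/40
= 48.3000

48.3000


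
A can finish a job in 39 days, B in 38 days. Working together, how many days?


Rate of A = 1/39 per day
Rate of B = 1/38 per day
Combined rate = 1/39 + 1/38 = 77/1482 ≈ 0.0520 per day
Days = 1 / combined rate = 1482/77
≈ 19.25 days

19.25 days


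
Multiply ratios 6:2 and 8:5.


Compound ratio = (6×8) : (2×5)
= 48:10
GCD = 2
= 24:5

24:5


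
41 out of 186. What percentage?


Percentage = (part / whole) × 100
= (41 / 186) × 100
≈ 22.04%

22.04%


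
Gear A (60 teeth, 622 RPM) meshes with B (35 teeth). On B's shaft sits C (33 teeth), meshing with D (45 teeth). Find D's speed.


Stage 1: RPM_B = RPM_A × t_A/t_B = 622 × 60/35 = 37320/35 ≈ 1066.29
B and C share a shaft → RPM_C = RPM_B
Stage 2: RPM_D = RPM_C × t_C/t_D = RPM_A × (t_A×t_C)/(t_B×t_D)
Overall ratio = (60×33)/(35×45) = 1980/1575
RPM_D = 622 × 1980/1575 = 1231560/1575
≈ 781.94 RPM

781.94 RPM


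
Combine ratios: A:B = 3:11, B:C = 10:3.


Match B: multiply A:B by 10 → 30:110
Multiply B:C by 11 → 110:33
Combined: 30:110:33
GCD = 1
= 30:110:33

30:110:33


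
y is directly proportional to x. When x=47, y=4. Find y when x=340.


Direct proportion: y/x = constant
k = 4/47 ≈ 0.0851
y₂ = k × 340 = 4 × 340 / 47 = 1360/47
≈ 28.94

28.94


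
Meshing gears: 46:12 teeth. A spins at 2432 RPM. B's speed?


Gear ratio = 46:12 = 23:6
RPM_B = RPM_A × (teeth_A / teeth_B)
= 2432 × (46/12)
= 9322.7 RPM

9322.7 RPM


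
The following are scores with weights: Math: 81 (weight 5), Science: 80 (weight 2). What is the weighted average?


Numerator = 81×5 + 80×2
= 405 + 160
= 565
Total weight = 7
Weighted avg = 565/7
= 80.71

80.71


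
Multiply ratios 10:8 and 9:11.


Compound ratio = (10×9) : (8×11)
= 90:88
GCD = 2
= 45:44

45:44


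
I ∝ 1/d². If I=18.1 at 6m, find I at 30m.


I₁d₁² = I₂d₂²
I₂ = I₁ × (d₁/d₂)²
= 18.1 × (6/30)²
= 18.1 × 36/900
= 651.6/900
= 0.7240

0.7240


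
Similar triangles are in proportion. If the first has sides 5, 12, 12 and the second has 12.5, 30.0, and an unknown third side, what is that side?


Scale factor = 12.5/5 = 2.5
Missing side = 12 × 2.5
= 30.0

30.0


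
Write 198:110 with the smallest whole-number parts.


GCD(198, 110) = 22
198/22 : 110/22
= 9:5

9:5


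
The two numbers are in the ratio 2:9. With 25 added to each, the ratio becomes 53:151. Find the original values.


Let A = 2k, B = 9k.
(2k + 25) / (9k + 25) = 53/151
Cross-multiply: 151(2k + 25) = 53(9k + 25)
302k + 3775 = 477k + 1325
302k - 477k = 1325 - 3775
-175k = -2450
k = -2450/-175 = 14
A = 2×14 = 28, B = 9×14 = 126
= A = 28, B = 126

A = 28, B = 126


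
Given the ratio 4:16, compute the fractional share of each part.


Total parts = 4 + 16 = 20
First part: 4/20 = 1/5
Second part: 16/20 = 4/5
= 1/5 and 4/5

1/5 and 4/5


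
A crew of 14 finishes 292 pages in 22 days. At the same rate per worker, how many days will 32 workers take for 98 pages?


Days ∝ work / workers, so d₂ = d₁ × (m₁/m₂) × (w₂/w₁)
Workers factor (inverse): 14/32 = 0.4375
Work factor (direct): 98/292 ≈ 0.3356
d₂ = 22 × 14/32 × 98/292 = (22 × 14 × 98) / (32 × 292) = 30184/9344
≈ 3.23 days

3.23 days


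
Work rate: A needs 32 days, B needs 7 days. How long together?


Rate of A = 1/32 per day
Rate of B = 1/7 per day
Combined rate = 1/32 + 1/7 = 39/224 ≈ 0.1741 per day
Days = 1 / combined rate = 224/39
≈ 5.74 days

5.74 days


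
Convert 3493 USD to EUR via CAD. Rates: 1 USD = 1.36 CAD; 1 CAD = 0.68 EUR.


Step 1: 3493 USD × 1.36 = 4750.48 CAD
Step 2: 4750.48 CAD × 0.68 = 3230.33 EUR
Implied rate USD→EUR = 1.36 × 0.68 = 0.9248
= 3230.33 EUR

3230.33 EUR


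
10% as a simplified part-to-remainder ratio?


10% means 10 parts out of 100; remainder = 90
Part : remainder = 10:90
GCD = 10
= 1:9

1:9


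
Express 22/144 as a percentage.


Percentage = (part / whole) × 100
= (22 / 144) × 100
≈ 15.28%

15.28%


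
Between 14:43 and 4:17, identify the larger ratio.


14/43 = 0.3256
4/17 = 0.2353
0.3256 > 0.2353, so 14:43 is greater
= 14:43

14:43


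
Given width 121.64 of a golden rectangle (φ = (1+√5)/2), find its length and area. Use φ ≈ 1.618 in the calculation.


φ = (1 + √5) / 2 ≈ 1.618
Length = width × φ = 121.64 × 1.618 = 196.81352
≈ 196.81
Area = width × length = 121.64 × 196.81352 = 23940.3965728 ≈ 23940.40
= Length: 196.81, Area: 23940.40

Length: 196.81, Area: 23940.40


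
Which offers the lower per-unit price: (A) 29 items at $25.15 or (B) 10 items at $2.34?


Deal A: $25.15/29 = $0.8672/unit
Deal B: $2.34/10 = $0.2340/unit
B is cheaper per unit
= Deal B

Deal B


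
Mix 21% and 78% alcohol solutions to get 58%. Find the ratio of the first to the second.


Let x parts of 21% mix with y parts of 78%.
21x + 78y = 58(x + y)
21x + 78y = 58x + 58y
x(21 - 58) = y(58 - 78)
x/y = (78 - 58)/(58 - 21) = 20/37
Simplify: 20:37
= 20:37

20:37


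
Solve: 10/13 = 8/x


Cross multiply: 10 × x = 13 × 8
10x = 104
x = 104 / 10
= 10.40

10.40


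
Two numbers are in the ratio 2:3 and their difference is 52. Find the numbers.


Let A = 2k, B = 3k.
3k - 2k = 52
1k = 52 → k = 52/1 = 52
A = 2×52 = 104, B = 3×52 = 156
= A = 104, B = 156

A = 104, B = 156


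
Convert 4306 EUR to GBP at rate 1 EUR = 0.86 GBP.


Amount × rate = 4306 × 0.86
= 3703.16 GBP

3703.16 GBP


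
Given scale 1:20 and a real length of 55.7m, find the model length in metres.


Model size = real / scale
= 55.7 / 20
= 2.7850 m

2.7850 m


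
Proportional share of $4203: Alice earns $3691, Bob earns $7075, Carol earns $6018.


Total income = 3691 + 7075 + 6018 = $16784
Alice: $4203 × 3691/16784 = $924.29
Bob: $4203 × 7075/16784 = $1771.70
Carol: $4203 × 6018/16784 = $1507.01
= Alice: $924.29, Bob: $1771.70, Carol: $1507.01

Alice: $924.29, Bob: $1771.70, Carol: $1507.01


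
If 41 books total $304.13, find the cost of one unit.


Unit rate = total / quantity
= 304.13 / 41
= $7.42 per unit

$7.42 per unit


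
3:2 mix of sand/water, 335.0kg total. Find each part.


Total parts = 3 + 2 = 5
sand: 335.0 × 3/5 = 201.0kg
water: 335.0 × 2/5 = 134.0kg
= 201.0kg and 134.0kg

201.0kg and 134.0kg


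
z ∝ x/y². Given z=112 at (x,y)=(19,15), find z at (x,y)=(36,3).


z = k·x/y²
Solve for k using the known point: k = z·y²/x = 112×225/19 = 25200/19 ≈ 1326.3158
Now evaluate at x=36, y=3:
z = k × 36 / 9 = (25200 × 36) / (19 × 9) = 907200/171
≈ 5305.2632

5305.2632


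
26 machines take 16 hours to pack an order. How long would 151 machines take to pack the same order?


Inverse proportion: x × y = constant
k = 26 × 16 = 416
y₂ = k / 151 = 416 / 151
= 2.75

2.75


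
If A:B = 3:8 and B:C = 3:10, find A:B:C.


Match B: multiply A:B by 3 → 9:24
Multiply B:C by 8 → 24:80
Combined: 9:24:80
GCD = 1
= 9:24:80

9:24:80


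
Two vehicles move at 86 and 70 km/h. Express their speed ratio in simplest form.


Ratio = 86:70
GCD = 2
Simplified = 43:35
Time ratio (same distance) = 35:43
Speed ratio = 43:35

43:35


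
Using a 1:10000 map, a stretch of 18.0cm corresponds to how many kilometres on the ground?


Real distance = map distance × scale
= 18.0cm × 10000
= 180000 cm = 1800.0 m
= 1.800 km

1.800 km


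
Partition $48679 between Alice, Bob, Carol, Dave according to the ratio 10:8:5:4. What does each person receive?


Total parts = 10 + 8 + 5 + 4 = 27
Alice: 48679 × 10/27 = 18029.26
Bob: 48679 × 8/27 = 14423.41
Carol: 48679 × 5/27 = 9014.63
Dave: 48679 × 4/27 = 7211.70
= Alice: $18029.26, Bob: $14423.41, Carol: $9014.63, Dave: $7211.70

Alice: $18029.26, Bob: $14423.41, Carol: $9014.63, Dave: $7211.70


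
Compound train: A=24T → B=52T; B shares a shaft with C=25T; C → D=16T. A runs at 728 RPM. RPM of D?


Stage 1: RPM_B = RPM_A × t_A/t_B = 728 × 24/52 = 17472/52 = 336.00
B and C share a shaft → RPM_C = RPM_B
Stage 2: RPM_D = RPM_C × t_C/t_D = RPM_A × (t_A×t_C)/(t_B×t_D)
Overall ratio = (24×25)/(52×16) = 600/832
RPM_D = 728 × 600/832 = 436800/832
= 525.00 RPM

525.00 RPM


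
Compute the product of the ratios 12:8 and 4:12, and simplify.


Compound ratio = (12×4) : (8×12)
= 48:96
GCD = 48
= 1:2

1:2


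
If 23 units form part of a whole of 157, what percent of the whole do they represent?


Percentage = (part / whole) × 100
= (23 / 157) × 100
≈ 14.65%

14.65%


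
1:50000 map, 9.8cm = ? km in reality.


Real distance = map distance × scale
= 9.8cm × 50000
= 490000 cm = 4900.0 m
= 4.900 km

4.900 km


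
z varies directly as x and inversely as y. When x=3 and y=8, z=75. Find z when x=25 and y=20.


z = k·x/y
Solve for k using the known point: k = z·y/x = 75×8/3 = 600/3 = 200.0000
Now evaluate at x=25, y=20:
z = k × 25 / 20 = (600 × 25) / (3 × 20) = 15000/60
= 250.0000

250.0000


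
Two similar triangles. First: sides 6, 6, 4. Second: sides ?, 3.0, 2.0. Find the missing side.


Scale factor = 3.0/6 = 0.5
Missing side = 6 × 0.5
= 3.0

3.0


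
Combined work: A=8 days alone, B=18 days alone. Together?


Rate of A = 1/8 per day
Rate of B = 1/18 per day
Combined rate = 1/8 + 1/18 = 26/144 ≈ 0.1806 per day
Days = 1 / combined rate = 144/26
≈ 5.54 days

5.54 days


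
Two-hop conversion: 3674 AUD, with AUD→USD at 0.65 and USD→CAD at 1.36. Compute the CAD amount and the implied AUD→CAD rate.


Step 1: 3674 AUD × 0.65 = 2388.10 USD
Step 2: 2388.10 USD × 1.36 = 3247.82 CAD
Implied rate AUD→CAD = 0.65 × 1.36 = 0.8840
= 3247.82 CAD; implied rate 0.8840 CAD/AUD

3247.82 CAD; implied rate 0.8840 CAD/AUD


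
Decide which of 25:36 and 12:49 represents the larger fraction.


25/36 = 0.6944
12/49 = 0.2449
0.6944 > 0.2449, so 25:36 is greater
= 25:36

25:36


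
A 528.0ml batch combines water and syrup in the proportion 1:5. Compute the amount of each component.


Total parts = 1 + 5 = 6
water: 528.0 × 1/6 = 88.0ml
syrup: 528.0 × 5/6 = 440.0ml
= 88.0ml and 440.0ml

88.0ml and 440.0ml


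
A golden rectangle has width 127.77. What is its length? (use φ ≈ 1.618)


φ = (1 + √5) / 2 ≈ 1.618
Length = width × φ = 127.77 × 1.618 = 206.73186
≈ 206.73

206.73


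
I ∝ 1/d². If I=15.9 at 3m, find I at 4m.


I₁d₁² = I₂d₂²
I₂ = I₁ × (d₁/d₂)²
= 15.9 × (3/4)²
= 15.9 × 9/16
= 143.1/16
≈ 8.9438

8.9438


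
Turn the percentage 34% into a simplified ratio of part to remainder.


34% means 34 parts out of 100; remainder = 66
Part : remainder = 34:66
GCD = 2
= 17:33

17:33


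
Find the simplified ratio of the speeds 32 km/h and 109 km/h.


Ratio = 32:109
GCD = 1
Simplified = 32:109
Time ratio (same distance) = 109:32
Speed ratio = 32:109

32:109


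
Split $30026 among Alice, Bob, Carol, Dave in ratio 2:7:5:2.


Total parts = 2 + 7 + 5 + 2 = 16
Alice: 30026 × 2/16 = 3753.25
Bob: 30026 × 7/16 = 13136.38
Carol: 30026 × 5/16 = 9383.13
Dave: 30026 × 2/16 = 3753.25
= Alice: $3753.25, Bob: $13136.38, Carol: $9383.13, Dave: $3753.25

Alice: $3753.25, Bob: $13136.38, Carol: $9383.13, Dave: $3753.25


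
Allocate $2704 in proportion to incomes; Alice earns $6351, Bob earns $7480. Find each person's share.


Total income = 6351 + 7480 = $13831
Alice: $2704 × 6351/13831 = $1241.64
Bob: $2704 × 7480/13831 = $1462.36
= Alice: $1241.64, Bob: $1462.36

Alice: $1241.64, Bob: $1462.36


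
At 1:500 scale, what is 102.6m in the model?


Model size = real / scale
= 102.6 / 500
= 0.2052 m

0.2052 m


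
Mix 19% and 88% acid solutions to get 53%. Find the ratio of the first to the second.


Let x parts of 19% mix with y parts of 88%.
19x + 88y = 53(x + y)
19x + 88y = 53x + 53y
x(19 - 53) = y(53 - 88)
x/y = (88 - 53)/(53 - 19) = 35/34
Simplify: 35:34
= 35:34

35:34


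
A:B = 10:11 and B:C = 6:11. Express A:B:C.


Match B: multiply A:B by 6 → 60:66
Multiply B:C by 11 → 66:121
Combined: 60:66:121
GCD = 1
= 60:66:121

60:66:121


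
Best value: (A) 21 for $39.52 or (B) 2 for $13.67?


Deal A: $39.52/21 = $1.8819/unit
Deal B: $13.67/2 = $6.8350/unit
A is cheaper per unit
= Deal A

Deal A


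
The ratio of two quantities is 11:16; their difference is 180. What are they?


Let A = 11k, B = 16k.
16k - 11k = 180
5k = 180 → k = 180/5 = 36
A = 11×36 = 396, B = 16×36 = 576
= A = 396, B = 576

A = 396, B = 576


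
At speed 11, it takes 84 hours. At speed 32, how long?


Inverse proportion: x × y = constant
k = 11 × 84 = 924
y₂ = k / 32 = 924 / 32
= 28.88

28.88


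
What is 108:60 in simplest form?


GCD(108, 60) = 12
108/12 : 60/12
= 9:5

9:5


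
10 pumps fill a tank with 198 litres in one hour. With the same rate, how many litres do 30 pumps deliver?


Direct proportion: y/x = constant
k = 198/10 = 19.8000
y₂ = k × 30 = 198 × 30 / 10 = 5940/10
= 594.00

594.00


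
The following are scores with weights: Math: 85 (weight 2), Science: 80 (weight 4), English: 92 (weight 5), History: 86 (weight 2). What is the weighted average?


Numerator = 85×2 + 80×4 + 92×5 + 86×2
= 170 + 320 + 460 + 172
= 1122
Total weight = 13
Weighted avg = 1122/13
= 86.31

86.31


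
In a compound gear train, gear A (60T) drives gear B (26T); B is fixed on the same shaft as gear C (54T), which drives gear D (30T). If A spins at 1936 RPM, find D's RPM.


Stage 1: RPM_B = RPM_A × t_A/t_B = 1936 × 60/26 = 116160/26 ≈ 4467.69
B and C share a shaft → RPM_C = RPM_B
Stage 2: RPM_D = RPM_C × t_C/t_D = RPM_A × (t_A×t_C)/(t_B×t_D)
Overall ratio = (60×54)/(26×30) = 3240/780
RPM_D = 1936 × 3240/780 = 6272640/780
≈ 8041.85 RPM

8041.85 RPM


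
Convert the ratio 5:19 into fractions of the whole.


Total parts = 5 + 19 = 24
First part: 5/24 = 5/24
Second part: 19/24 = 19/24
= 5/24 and 19/24

5/24 and 19/24


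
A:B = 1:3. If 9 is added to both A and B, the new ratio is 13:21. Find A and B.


Let A = 1k, B = 3k.
(1k + 9) / (3k + 9) = 13/21
Cross-multiply: 21(1k + 9) = 13(3k + 9)
21k + 189 = 39k + 117
21k - 39k = 117 - 189
-18k = -72
k = -72/-18 = 4
A = 1×4 = 4, B = 3×4 = 12
= A = 4, B = 12

A = 4, B = 12


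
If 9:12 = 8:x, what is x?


Cross multiply: 9 × x = 12 × 8
9x = 96
x = 96 / 9
= 10.67

10.67


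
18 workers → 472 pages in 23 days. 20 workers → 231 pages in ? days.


Days ∝ work / workers, so d₂ = d₁ × (m₁/m₂) × (w₂/w₁)
Workers factor (inverse): 18/20 = 0.9000
Work factor (direct): 231/472 ≈ 0.4894
d₂ = 23 × 18/20 × 231/472 = (23 × 18 × 231) / (20 × 472) = 95634/9440
≈ 10.13 days

10.13 days


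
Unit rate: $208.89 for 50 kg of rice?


Unit rate = total / quantity
= 208.89 / 50
= $4.18 per unit

$4.18 per unit


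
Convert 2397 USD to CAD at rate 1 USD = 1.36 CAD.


Amount × rate = 2397 × 1.36
= 3259.92 CAD

3259.92 CAD


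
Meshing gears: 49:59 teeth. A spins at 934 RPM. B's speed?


Gear ratio = 49:59 = 49:59
RPM_B = RPM_A × (teeth_A / teeth_B)
= 934 × (49/59)
= 775.7 RPM

775.7 RPM


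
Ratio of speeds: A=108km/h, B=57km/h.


Ratio = 108:57
GCD = 3
Simplified = 36:19
Time ratio (same distance) = 19:36
Speed ratio = 36:19

36:19


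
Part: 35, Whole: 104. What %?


Percentage = (part / whole) × 100
= (35 / 104) × 100
≈ 33.65%

33.65%


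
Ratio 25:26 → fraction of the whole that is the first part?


Total parts = 25 + 26 = 51
First part: 25/51 = 25/51
= 25/51

25/51


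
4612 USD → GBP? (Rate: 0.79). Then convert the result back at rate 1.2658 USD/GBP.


Amount × rate = 4612 × 0.79 = 3643.48 GBP
Round-trip: 3643.48 × 1.2658 = 4611.92 USD
= 3643.48 GBP, then 4611.92 USD

3643.48 GBP, then 4611.92 USD


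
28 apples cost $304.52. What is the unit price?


Unit rate = total / quantity
= 304.52 / 28
= $10.88 per unit

$10.88 per unit


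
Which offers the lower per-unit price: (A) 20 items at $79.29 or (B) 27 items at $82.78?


Deal A: $79.29/20 = $3.9645/unit
Deal B: $82.78/27 = $3.0659/unit
B is cheaper per unit
= Deal B

Deal B


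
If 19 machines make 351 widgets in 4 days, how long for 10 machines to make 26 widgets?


Days ∝ work / workers, so d₂ = d₁ × (m₁/m₂) × (w₂/w₁)
Workers factor (inverse): 19/10 = 1.9000
Work factor (direct): 26/351 ≈ 0.0741
d₂ = 4 × 19/10 × 26/351 = (4 × 19 × 26) / (10 × 351) = 1976/3510
≈ 0.56 days

0.56 days


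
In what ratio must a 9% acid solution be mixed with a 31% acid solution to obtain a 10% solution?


Let x parts of 9% mix with y parts of 31%.
9x + 31y = 10(x + y)
9x + 31y = 10x + 10y
x(9 - 10) = y(10 - 31)
x/y = (31 - 10)/(10 - 9) = 21/1
Simplify: 21:1
= 21:1

21:1


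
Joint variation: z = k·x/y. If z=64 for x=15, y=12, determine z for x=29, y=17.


z = k·x/y
Solve for k using the known point: k = z·y/x = 64×12/15 = 768/15 = 51.2000
Now evaluate at x=29, y=17:
z = k × 29 / 17 = (768 × 29) / (15 × 17) = 22272/255
≈ 87.3412

87.3412


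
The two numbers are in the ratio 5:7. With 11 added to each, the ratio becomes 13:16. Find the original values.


Let A = 5k, B = 7k.
(5k + 11) / (7k + 11) = 13/16
Cross-multiply: 16(5k + 11) = 13(7k + 11)
80k + 176 = 91k + 143
80k - 91k = 143 - 176
-11k = -33
k = -33/-11 = 3
A = 5×3 = 15, B = 7×3 = 21
= A = 15, B = 21

A = 15, B = 21


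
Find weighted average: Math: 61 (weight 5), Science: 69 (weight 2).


Numerator = 61×5 + 69×2
= 305 + 138
= 443
Total weight = 7
Weighted avg = 443/7
= 63.29

63.29


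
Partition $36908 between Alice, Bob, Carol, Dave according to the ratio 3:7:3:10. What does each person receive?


Total parts = 3 + 7 + 3 + 10 = 23
Alice: 36908 × 3/23 = 4814.09
Bob: 36908 × 7/23 = 11232.87
Carol: 36908 × 3/23 = 4814.09
Dave: 36908 × 10/23 = 16046.96
= Alice: $4814.09, Bob: $11232.87, Carol: $4814.09, Dave: $16046.96

Alice: $4814.09, Bob: $11232.87, Carol: $4814.09, Dave: $16046.96


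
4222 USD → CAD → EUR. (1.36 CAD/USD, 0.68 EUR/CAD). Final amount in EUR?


Step 1: 4222 USD × 1.36 = 5741.92 CAD
Step 2: 5741.92 CAD × 0.68 = 3904.51 EUR
Implied rate USD→EUR = 1.36 × 0.68 = 0.9248
= 3904.51 EUR

3904.51 EUR


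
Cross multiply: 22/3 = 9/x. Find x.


Cross multiply: 22 × x = 3 × 9
22x = 27
x = 27 / 22
= 1.23

1.23


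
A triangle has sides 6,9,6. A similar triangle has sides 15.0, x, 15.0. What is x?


Scale factor = 15.0/6 = 2.5
Missing side = 9 × 2.5
= 22.5

22.5


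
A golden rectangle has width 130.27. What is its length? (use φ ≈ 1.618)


φ = (1 + √5) / 2 ≈ 1.618
Length = width × φ = 130.27 × 1.618 = 210.77686
≈ 210.78

210.78


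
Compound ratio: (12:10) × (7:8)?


Compound ratio = (12×7) : (10×8)
= 84:80
GCD = 4
= 21:20

21:20


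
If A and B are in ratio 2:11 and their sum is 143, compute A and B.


Let A = 2k, B = 11k.
2k + 11k = 143
13k = 143 → k = 143/13 = 11
A = 2×11 = 22, B = 11×11 = 121
= A = 22, B = 121

A = 22, B = 121


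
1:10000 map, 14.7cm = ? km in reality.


Real distance = map distance × scale
= 14.7cm × 10000
= 147000 cm = 1470.0 m
= 1.470 km

1.470 km


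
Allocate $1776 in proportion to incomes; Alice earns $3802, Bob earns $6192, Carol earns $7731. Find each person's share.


Total income = 3802 + 6192 + 7731 = $17725
Alice: $1776 × 3802/17725 = $380.95
Bob: $1776 × 6192/17725 = $620.42
Carol: $1776 × 7731/17725 = $774.63
= Alice: $380.95, Bob: $620.42, Carol: $774.63

Alice: $380.95, Bob: $620.42, Carol: $774.63


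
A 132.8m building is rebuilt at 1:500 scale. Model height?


Model size = real / scale
= 132.8 / 500
= 0.2656 m

0.2656 m


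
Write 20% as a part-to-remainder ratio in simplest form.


20% means 20 parts out of 100; remainder = 80
Part : remainder = 20:80
GCD = 20
= 1:4

1:4


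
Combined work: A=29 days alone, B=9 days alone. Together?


Rate of A = 1/29 per day
Rate of B = 1/9 per day
Combined rate = 1/29 + 1/9 = 38/261 ≈ 0.1456 per day
Days = 1 / combined rate = 261/38
≈ 6.87 days

6.87 days
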